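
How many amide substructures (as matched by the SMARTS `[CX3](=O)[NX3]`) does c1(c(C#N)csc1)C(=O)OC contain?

0

[CX3](=O)[NX3] is the SMARTS for an amide: a carbonyl carbon bonded to a trivalent nitrogen.
The molecule has a nitrile (-C#N), but the nitrile N is NX1 (triple-bonded), not NX3; nothing else fits, so there are 0 matches.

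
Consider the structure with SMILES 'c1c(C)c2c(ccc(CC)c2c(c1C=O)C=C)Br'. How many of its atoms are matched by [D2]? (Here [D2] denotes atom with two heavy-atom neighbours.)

6

The query [D2] means: atom with exactly two heavy-atom neighbours.
Check the 18 heavy atoms by environment: 7× c (aromatic, D3) → no; 3× c (aromatic, D2) → match; 3× C (D1) → no; 1× Br (D1) → no; 3× C (D2) → match; 1× O (D1) → no.
Summing the matching environments: 3 + 3 = 6 matching atoms.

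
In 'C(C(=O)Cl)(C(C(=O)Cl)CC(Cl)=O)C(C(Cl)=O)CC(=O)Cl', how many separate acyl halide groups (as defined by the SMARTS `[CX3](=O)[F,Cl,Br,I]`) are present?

5

[CX3](=O)[F,Cl,Br,I] is the SMARTS for an acyl halide: a carbonyl carbon bonded to a halogen.
The molecule carries 5 separate instances of an acyl chloride (-C(=O)Cl) meeting every constraint; each maps to a distinct set of atoms, giving 5 matches.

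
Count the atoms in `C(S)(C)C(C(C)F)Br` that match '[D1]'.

5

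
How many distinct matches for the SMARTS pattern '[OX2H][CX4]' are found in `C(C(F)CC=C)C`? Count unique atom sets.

[OX2H][CX4] is the SMARTS for an aliphatic alcohol: a hydroxyl oxygen bound to an sp3 (X4) carbon.
No fragment in the molecule satisfies every constraint, giving 0 matches.

0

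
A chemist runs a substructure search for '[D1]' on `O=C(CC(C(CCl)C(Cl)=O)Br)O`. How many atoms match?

6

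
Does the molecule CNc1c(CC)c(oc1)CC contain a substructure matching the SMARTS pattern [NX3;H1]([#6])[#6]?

Yes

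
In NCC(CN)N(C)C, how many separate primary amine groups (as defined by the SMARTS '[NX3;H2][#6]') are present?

[NX3;H2][#6] is the SMARTS for a primary amine: a trivalent nitrogen with two H attached to carbon.
The molecule carries 2 separate instances of a primary amino group (-NH2) meeting every constraint; each maps to a distinct set of atoms, giving 2 matches.

2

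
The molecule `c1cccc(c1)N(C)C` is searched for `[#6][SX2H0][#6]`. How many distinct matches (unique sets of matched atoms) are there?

0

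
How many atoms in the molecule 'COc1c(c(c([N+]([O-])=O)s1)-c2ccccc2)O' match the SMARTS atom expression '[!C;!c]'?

6

The query [!C;!c] means: neither aliphatic nor aromatic carbon — same as [!#6].
Check the 17 heavy atoms by environment: 1× s (aromatic) → match; 10× c (aromatic) → no; 3× O → match; 1× C → no; 1× N (charge +1) → match; 1× O (charge -1) → match.
Summing the matching environments: 1 + 3 + 1 + 1 = 6 matching atoms.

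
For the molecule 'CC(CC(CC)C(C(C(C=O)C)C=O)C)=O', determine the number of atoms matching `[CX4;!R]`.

10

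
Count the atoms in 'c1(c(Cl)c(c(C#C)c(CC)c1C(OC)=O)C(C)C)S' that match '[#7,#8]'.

The query [#7,#8] means: nitrogen or oxygen (comma = OR).
Check the 19 heavy atoms by environment: 6× c (aromatic) → no; 1× Cl → no; 9× C → no; 1× S → no; 2× O → match.
That gives 2 matching atoms.

2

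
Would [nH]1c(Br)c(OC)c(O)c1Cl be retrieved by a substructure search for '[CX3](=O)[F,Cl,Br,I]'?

The pattern [CX3](=O)[F,Cl,Br,I] describes a carbonyl carbon bonded to a halogen — an acyl halide.
The closest candidate here is a chloro substituent, but the Cl is not on a carbonyl carbon. No other fragment satisfies the full query, so there is no match.

No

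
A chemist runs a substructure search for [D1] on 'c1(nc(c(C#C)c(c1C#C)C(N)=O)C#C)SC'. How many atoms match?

6

The query [D1] means: atom with exactly one heavy-atom neighbour (degree 1).
Check the 17 heavy atoms by environment: 1× n (aromatic, D2) → no; 5× c (aromatic, D3) → no; 3× C (D2) → no; 4× C (D1) → match; 1× C (D3) → no; 1× O (D1) → match; 1× N (D1) → match; 1× S (D2) → no.
Summing the matching environments: 4 + 1 + 1 = 6 matching atoms.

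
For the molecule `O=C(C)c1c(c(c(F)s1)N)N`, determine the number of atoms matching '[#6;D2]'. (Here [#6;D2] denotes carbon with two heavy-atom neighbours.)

0

The query [#6;D2] means: any carbon bonded to exactly two heavy atoms.
Check the 11 heavy atoms by environment: 1× s (aromatic, D2) → no; 4× c (aromatic, D3) → no; 1× C (D3) → no; 1× O (D1) → no; 1× C (D1) → no; 2× N (D1) → no; 1× F (D1) → no.
No environment satisfies the query, so 0 matching atoms.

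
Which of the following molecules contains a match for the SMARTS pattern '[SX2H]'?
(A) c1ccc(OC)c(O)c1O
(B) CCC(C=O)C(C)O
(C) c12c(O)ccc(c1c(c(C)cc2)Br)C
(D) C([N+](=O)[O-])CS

D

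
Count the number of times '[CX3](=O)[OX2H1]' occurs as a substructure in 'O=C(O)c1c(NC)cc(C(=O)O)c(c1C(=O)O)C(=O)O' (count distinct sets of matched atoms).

4

[CX3](=O)[OX2H1] is the SMARTS for a carboxylic acid: an sp2 carbon double-bonded to O and single-bonded to an -OH oxygen.
The molecule carries 4 separate instances of a carboxylic acid group (-C(=O)OH) meeting every constraint; each maps to a distinct set of atoms, giving 4 matches.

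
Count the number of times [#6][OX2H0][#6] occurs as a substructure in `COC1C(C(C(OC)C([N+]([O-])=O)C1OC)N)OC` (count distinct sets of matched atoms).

4

[#6][OX2H0][#6] is the SMARTS for an ether: an aliphatic oxygen bridging two carbons with no H on the oxygen.
The molecule carries 4 separate instances of a methoxy ether (-OCH3) meeting every constraint; each maps to a distinct set of atoms, giving 4 matches.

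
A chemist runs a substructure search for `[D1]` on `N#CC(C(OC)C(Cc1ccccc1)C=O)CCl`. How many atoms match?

The query [D1] means: atom with exactly one heavy-atom neighbour (degree 1).
Check the 18 heavy atoms by environment: 4× C (D2) → no; 3× C (D3) → no; 1× c (aromatic, D3) → no; 5× c (aromatic, D2) → no; 1× N (D1) → match; 1× O (D1) → match; 1× Cl (D1) → match; 1× O (D2) → no; 1× C (D1) → match.
Summing the matching environments: 1 + 1 + 1 + 1 = 4 matching atoms.

4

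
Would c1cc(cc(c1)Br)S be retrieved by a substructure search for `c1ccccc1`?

The pattern c1ccccc1 describes six aromatic carbons in a ring — a benzene ring.
The required atom environment is present in the molecule, so the pattern matches.

Yes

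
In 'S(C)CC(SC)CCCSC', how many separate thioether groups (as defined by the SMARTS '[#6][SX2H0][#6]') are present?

[#6][SX2H0][#6] is the SMARTS for a thioether: an aliphatic sulfur bridging two carbons with no H on the sulfur.
The molecule carries 3 separate instances of a methylthio ether (-SCH3) meeting every constraint; each maps to a distinct set of atoms, giving 3 matches.

3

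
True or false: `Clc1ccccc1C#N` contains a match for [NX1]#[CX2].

True

The pattern [NX1]#[CX2] describes a nitrogen triple-bonded to a two-connected carbon — a nitrile.
The molecule carries a nitrile (-C#N), whose atoms satisfy every constraint of the query, so the pattern matches.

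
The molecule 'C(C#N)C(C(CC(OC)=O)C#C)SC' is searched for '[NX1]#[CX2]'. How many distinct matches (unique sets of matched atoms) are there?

1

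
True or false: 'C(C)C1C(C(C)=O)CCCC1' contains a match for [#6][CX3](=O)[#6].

True

The pattern [#6][CX3](=O)[#6] describes a carbonyl carbon (no H) flanked by two carbons — a ketone.
The molecule carries an acetyl/ketone group (-C(=O)CH3), whose atoms satisfy every constraint of the query, so the pattern matches.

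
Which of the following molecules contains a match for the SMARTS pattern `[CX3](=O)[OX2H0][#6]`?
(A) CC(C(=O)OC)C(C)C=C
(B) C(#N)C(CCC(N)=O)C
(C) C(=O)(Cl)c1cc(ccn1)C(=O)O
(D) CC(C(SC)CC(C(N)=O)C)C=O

A

[CX3](=O)[OX2H0][#6] describes a carbonyl carbon bonded to an oxygen that is itself bonded to carbon (no H on that O) (an ester).
(A) contains a methyl-ester group (-C(=O)OCH3), which satisfies every atom and bond constraint.
(B) has a primary amide (-C(=O)NH2) but the carbonyl is bonded to N, not to an O-C linkage.
(C) has a carboxylic acid group (-C(=O)OH) but the singly-bonded O carries H (OX2H1, not H0).
(D) has a primary amide (-C(=O)NH2) but the carbonyl is bonded to N, not to an O-C linkage.
So the answer is (A).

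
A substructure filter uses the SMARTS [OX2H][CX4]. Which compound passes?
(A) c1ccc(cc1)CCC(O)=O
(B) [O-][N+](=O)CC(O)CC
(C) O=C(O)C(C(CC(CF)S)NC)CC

B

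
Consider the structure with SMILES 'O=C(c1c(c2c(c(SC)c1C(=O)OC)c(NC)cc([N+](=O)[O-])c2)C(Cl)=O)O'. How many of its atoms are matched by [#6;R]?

10

The query [#6;R] means: carbon that is part of a ring.
Check the 27 heavy atoms by environment: 10× c (aromatic, in 6-ring) → match; 6× C (acyclic) → no; 6× O (acyclic) → no; 1× Cl (acyclic) → no; 1× S (acyclic) → no; 1× N (charge +1, acyclic) → no; 1× O (charge -1, acyclic) → no; 1× N (acyclic) → no.
That gives 10 matching atoms.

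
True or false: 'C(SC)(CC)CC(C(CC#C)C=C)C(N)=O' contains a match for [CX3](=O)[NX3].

True

The pattern [CX3](=O)[NX3] describes a carbonyl carbon bonded to a trivalent nitrogen — an amide.
The molecule carries a primary amide (-C(=O)NH2), whose atoms satisfy every constraint of the query, so the pattern matches.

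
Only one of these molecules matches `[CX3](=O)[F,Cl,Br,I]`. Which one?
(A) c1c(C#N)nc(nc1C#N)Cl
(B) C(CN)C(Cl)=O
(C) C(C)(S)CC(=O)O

B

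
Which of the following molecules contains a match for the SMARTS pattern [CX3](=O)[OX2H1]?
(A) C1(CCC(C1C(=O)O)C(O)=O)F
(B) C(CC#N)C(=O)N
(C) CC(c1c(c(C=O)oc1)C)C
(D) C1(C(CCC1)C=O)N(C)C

A

[CX3](=O)[OX2H1] describes an sp2 carbon double-bonded to O and single-bonded to an -OH oxygen (a carboxylic acid).
(A) contains a carboxylic acid group (-C(=O)OH), which satisfies every atom and bond constraint.
(B) has a primary amide (-C(=O)NH2) but the carbonyl is bonded to N, not to an -OH oxygen.
(C) has an aldehyde (-CHO) but there is no singly-bonded oxygen on the carbonyl carbon.
(D) has an aldehyde (-CHO) but there is no singly-bonded oxygen on the carbonyl carbon.
So the answer is (A).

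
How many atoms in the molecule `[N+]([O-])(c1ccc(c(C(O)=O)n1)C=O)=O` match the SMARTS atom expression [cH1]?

Check the 14 heavy atoms by environment: 1× n (aromatic, H0) → no; 3× c (aromatic, H0) → no; 2× c (aromatic, H1) → match; 1× N (charge +1, H0) → no; 1× O (charge -1, H0) → no; 3× O (H0) → no; 1× C (H1) → no; 1× C (H0) → no; 1× O (H1) → no.
That gives 2 matching atoms.

2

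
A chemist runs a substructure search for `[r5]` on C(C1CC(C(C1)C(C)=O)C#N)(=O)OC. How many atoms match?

5

The query [r5] means: r5 matches atoms in a five-membered ring.
Check the 14 heavy atoms by environment: 5× C (in 5-ring) → match; 5× C (acyclic) → no; 3× O (acyclic) → no; 1× N (acyclic) → no.
That gives 5 matching atoms.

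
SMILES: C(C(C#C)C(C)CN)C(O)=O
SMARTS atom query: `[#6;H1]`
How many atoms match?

3

The query [#6;H1] means: any carbon bearing exactly one hydrogen.
Check the 11 heavy atoms by environment: 2× C (H2) → no; 3× C (H1) → match; 1× N (H2) → no; 2× C (H0) → no; 1× O (H0) → no; 1× O (H1) → no; 1× C (H3) → no.
That gives 3 matching atoms.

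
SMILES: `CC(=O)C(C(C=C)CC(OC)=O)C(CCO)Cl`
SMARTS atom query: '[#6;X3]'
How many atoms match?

4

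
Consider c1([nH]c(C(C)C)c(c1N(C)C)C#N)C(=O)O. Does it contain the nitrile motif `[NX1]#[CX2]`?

The pattern [NX1]#[CX2] describes a nitrogen triple-bonded to a two-connected carbon — a nitrile.
The molecule carries a nitrile (-C#N), whose atoms satisfy every constraint of the query, so the pattern matches.

Yes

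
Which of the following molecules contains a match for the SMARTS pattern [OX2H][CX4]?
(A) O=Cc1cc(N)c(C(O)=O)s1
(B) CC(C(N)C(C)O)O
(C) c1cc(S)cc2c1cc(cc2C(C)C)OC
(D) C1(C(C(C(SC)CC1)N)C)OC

B

[OX2H][CX4] describes a hydroxyl oxygen bound to an sp3 (X4) carbon (an aliphatic alcohol).
(A) has a carboxylic acid group (-C(=O)OH) but the -OH is on a CX3 carbonyl carbon, not a CX4 carbon.
(B) contains a hydroxyl group (-OH), which satisfies every atom and bond constraint.
(C) has a methoxy ether (-OCH3) but the oxygen has H0 (ether), not H1.
(D) has a methoxy ether (-OCH3) but the oxygen has H0 (ether), not H1.
So the answer is (B).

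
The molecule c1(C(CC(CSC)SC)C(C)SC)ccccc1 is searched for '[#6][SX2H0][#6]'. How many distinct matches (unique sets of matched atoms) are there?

3

[#6][SX2H0][#6] is the SMARTS for a thioether: an aliphatic sulfur bridging two carbons with no H on the sulfur.
The molecule carries 3 separate instances of a methylthio ether (-SCH3) meeting every constraint; each maps to a distinct set of atoms, giving 3 matches.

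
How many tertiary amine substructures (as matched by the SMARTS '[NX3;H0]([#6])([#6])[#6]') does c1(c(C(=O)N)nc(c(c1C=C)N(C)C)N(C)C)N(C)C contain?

3

[NX3;H0]([#6])([#6])[#6] is the SMARTS for a tertiary amine: a trivalent nitrogen with no H, bonded to three carbons.
The molecule carries 3 separate instances of a dimethylamino group (-N(CH3)2) meeting every constraint; each maps to a distinct set of atoms, giving 3 matches.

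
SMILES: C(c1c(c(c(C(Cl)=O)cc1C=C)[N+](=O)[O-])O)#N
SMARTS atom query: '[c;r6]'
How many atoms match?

The query [c;r6] means: aromatic carbon that belongs to a six-membered ring.
Check the 17 heavy atoms by environment: 6× c (aromatic, in 6-ring) → match; 1× N (charge +1, acyclic) → no; 1× O (charge -1, acyclic) → no; 3× O (acyclic) → no; 4× C (acyclic) → no; 1× N (acyclic) → no; 1× Cl (acyclic) → no.
That gives 6 matching atoms.

6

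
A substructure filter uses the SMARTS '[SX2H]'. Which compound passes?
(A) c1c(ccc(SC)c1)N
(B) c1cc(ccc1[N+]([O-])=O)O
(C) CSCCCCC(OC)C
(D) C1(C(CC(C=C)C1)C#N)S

D

[SX2H] describes an aliphatic sulfur with two connections, one being H (a thiol).
(A) has a methylthio ether (-SCH3) but the sulfur has H0 (bonded to two carbons), not H1.
(B) has a hydroxyl group (-OH) but it is an -OH, not an -SH.
(C) has a methylthio ether (-SCH3) but the sulfur has H0 (bonded to two carbons), not H1.
(D) contains a thiol (-SH), which satisfies every atom and bond constraint.
So the answer is (D).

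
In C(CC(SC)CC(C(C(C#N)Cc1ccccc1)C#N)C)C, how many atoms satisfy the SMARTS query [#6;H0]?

The query [#6;H0] means: any carbon with no attached hydrogen.
Check the 22 heavy atoms by environment: 4× C (H2) → no; 4× C (H1) → no; 3× C (H3) → no; 2× C (H0) → match; 2× N (H0) → no; 1× c (aromatic, H0) → match; 5× c (aromatic, H1) → no; 1× S (H0) → no.
Summing the matching environments: 2 + 1 = 3 matching atoms.

3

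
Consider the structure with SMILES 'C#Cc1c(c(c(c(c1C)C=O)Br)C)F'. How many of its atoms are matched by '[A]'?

8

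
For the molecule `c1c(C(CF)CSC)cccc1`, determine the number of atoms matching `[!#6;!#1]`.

The query [!#6;!#1] means: not carbon and not hydrogen — any heteroatom.
Check the 12 heavy atoms by environment: 4× C → no; 1× S → match; 6× c (aromatic) → no; 1× F → match.
Summing the matching environments: 1 + 1 = 2 matching atoms.

2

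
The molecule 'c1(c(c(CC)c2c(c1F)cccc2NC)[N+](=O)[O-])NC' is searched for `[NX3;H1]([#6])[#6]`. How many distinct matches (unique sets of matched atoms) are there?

[NX3;H1]([#6])[#6] is the SMARTS for a secondary amine: a trivalent nitrogen with one H, bonded to two carbons.
The molecule carries 2 separate instances of an N-methylamino group (-NHCH3) meeting every constraint; each maps to a distinct set of atoms, giving 2 matches.

2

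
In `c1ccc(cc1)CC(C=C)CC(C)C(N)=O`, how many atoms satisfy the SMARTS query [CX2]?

0

The query [CX2] means: C with X2: aliphatic carbon with exactly 2 total connections.
Check the 16 heavy atoms by environment: 5× C (X4) → no; 3× C (X3) → no; 6× c (aromatic, X3) → no; 1× O (X1) → no; 1× N (X3) → no.
No environment satisfies the query, so 0 matching atoms.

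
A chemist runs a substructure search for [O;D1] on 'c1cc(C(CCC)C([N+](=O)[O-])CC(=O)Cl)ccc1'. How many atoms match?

3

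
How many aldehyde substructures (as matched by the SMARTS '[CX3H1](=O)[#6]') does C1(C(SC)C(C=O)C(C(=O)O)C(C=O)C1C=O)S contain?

3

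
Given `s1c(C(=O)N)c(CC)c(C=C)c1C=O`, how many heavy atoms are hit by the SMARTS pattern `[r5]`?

5

The query [r5] means: r5 matches atoms in a five-membered ring.
Check the 14 heavy atoms by environment: 1× s (aromatic, in 5-ring) → match; 4× c (aromatic, in 5-ring) → match; 6× C (acyclic) → no; 2× O (acyclic) → no; 1× N (acyclic) → no.
Summing the matching environments: 1 + 4 = 5 matching atoms.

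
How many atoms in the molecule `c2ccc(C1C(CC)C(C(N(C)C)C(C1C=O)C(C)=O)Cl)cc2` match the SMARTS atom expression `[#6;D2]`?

The query [#6;D2] means: any carbon bonded to exactly two heavy atoms.
Check the 23 heavy atoms by environment: 7× C (D3) → no; 2× C (D2) → match; 4× C (D1) → no; 2× O (D1) → no; 1× N (D3) → no; 1× c (aromatic, D3) → no; 5× c (aromatic, D2) → match; 1× Cl (D1) → no.
Summing the matching environments: 2 + 5 = 7 matching atoms.

7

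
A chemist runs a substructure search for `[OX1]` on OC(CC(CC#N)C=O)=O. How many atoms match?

2

The query [OX1] means: aliphatic oxygen with one total connection — typically a carbonyl =O or an oxide.
Check the 10 heavy atoms by environment: 3× C (X4) → no; 2× C (X3) → no; 2× O (X1) → match; 1× O (X2) → no; 1× C (X2) → no; 1× N (X1) → no.
That gives 2 matching atoms.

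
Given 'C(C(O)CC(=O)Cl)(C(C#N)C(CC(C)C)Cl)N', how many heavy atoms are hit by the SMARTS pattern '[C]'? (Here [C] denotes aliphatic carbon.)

11

The query [C] means: uppercase C matches aliphatic (non-aromatic) carbon only.
Check the 17 heavy atoms by environment: 11× C → match; 2× N → no; 2× Cl → no; 2× O → no.
That gives 11 matching atoms.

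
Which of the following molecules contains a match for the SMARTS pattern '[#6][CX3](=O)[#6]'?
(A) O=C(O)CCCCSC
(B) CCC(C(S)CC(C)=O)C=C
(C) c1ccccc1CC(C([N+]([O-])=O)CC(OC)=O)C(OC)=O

[#6][CX3](=O)[#6] describes a carbonyl carbon (no H) flanked by two carbons (a ketone).
(A) has a carboxylic acid group (-C(=O)OH) but one neighbour of the carbonyl carbon is O, not C.
(B) contains an acetyl/ketone group (-C(=O)CH3), which satisfies every atom and bond constraint.
(C) has a methyl-ester group (-C(=O)OCH3) but one neighbour of the carbonyl carbon is O, not C.
So the answer is (B).

B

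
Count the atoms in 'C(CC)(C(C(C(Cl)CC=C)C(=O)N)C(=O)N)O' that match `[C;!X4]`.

4

The query [C;!X4] means: aliphatic carbon that does not have four total connections.
Check the 17 heavy atoms by environment: 7× C (X4) → no; 4× C (X3) → match; 1× O (X2) → no; 1× Cl (X1) → no; 2× O (X1) → no; 2× N (X3) → no.
That gives 4 matching atoms.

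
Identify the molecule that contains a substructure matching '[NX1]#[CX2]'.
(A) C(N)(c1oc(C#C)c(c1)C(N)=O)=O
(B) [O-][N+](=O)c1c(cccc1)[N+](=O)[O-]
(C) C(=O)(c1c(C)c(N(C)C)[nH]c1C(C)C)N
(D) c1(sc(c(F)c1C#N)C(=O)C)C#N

D

[NX1]#[CX2] describes a nitrogen triple-bonded to a two-connected carbon (a nitrile).
(A) has a primary amide (-C(=O)NH2) but the nitrogen is NX3, not NX1.
(B) has a nitro group (-[N+](=O)[O-]) but there is no C#N triple bond.
(C) has a primary amide (-C(=O)NH2) but the nitrogen is NX3, not NX1.
(D) contains a nitrile (-C#N), which satisfies every atom and bond constraint.
So the answer is (D).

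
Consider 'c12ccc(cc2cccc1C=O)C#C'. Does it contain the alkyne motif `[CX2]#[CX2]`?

Yes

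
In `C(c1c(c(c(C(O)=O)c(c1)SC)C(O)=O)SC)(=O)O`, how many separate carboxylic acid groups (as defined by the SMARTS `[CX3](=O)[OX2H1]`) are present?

3

[CX3](=O)[OX2H1] is the SMARTS for a carboxylic acid: an sp2 carbon double-bonded to O and single-bonded to an -OH oxygen.
The molecule carries 3 separate instances of a carboxylic acid group (-C(=O)OH) meeting every constraint; each maps to a distinct set of atoms, giving 3 matches.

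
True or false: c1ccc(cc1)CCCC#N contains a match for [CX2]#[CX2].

False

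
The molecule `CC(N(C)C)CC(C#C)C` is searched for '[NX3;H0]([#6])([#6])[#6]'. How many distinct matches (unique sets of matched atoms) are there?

1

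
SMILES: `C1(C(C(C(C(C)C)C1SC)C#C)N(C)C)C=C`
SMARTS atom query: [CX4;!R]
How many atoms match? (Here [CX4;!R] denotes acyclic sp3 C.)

6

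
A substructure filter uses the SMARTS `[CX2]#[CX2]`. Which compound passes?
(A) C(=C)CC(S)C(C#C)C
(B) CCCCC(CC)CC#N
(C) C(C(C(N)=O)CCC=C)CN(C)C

A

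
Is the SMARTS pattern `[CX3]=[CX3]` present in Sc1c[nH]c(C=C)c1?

The pattern [CX3]=[CX3] describes a non-aromatic C=C double bond between two sp2 carbons — an alkene.
The molecule carries a vinyl group (-CH=CH2), whose atoms satisfy every constraint of the query, so the pattern matches.

Yes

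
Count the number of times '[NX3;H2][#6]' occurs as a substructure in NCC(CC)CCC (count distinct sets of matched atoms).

1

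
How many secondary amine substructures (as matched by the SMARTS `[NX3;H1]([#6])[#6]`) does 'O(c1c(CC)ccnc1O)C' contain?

0

[NX3;H1]([#6])[#6] is the SMARTS for a secondary amine: a trivalent nitrogen with one H, bonded to two carbons.
No fragment in the molecule satisfies every constraint, giving 0 matches.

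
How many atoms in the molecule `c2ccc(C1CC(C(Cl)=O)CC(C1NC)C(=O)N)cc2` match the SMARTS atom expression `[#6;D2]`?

The query [#6;D2] means: any carbon bonded to exactly two heavy atoms.
Check the 20 heavy atoms by environment: 6× C (D3) → no; 2× C (D2) → match; 1× c (aromatic, D3) → no; 5× c (aromatic, D2) → match; 2× O (D1) → no; 1× N (D1) → no; 1× N (D2) → no; 1× C (D1) → no; 1× Cl (D1) → no.
Summing the matching environments: 2 + 5 = 7 matching atoms.

7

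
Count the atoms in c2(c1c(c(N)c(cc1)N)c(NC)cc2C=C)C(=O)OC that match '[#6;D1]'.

The query [#6;D1] means: carbon bonded to exactly one heavy atom.
Check the 20 heavy atoms by environment: 7× c (aromatic, D3) → no; 3× c (aromatic, D2) → no; 2× N (D1) → no; 1× N (D2) → no; 3× C (D1) → match; 1× C (D2) → no; 1× C (D3) → no; 1× O (D1) → no; 1× O (D2) → no.
That gives 3 matching atoms.

3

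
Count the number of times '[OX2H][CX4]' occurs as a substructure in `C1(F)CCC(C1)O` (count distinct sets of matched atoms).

1

[OX2H][CX4] is the SMARTS for an aliphatic alcohol: a hydroxyl oxygen bound to an sp3 (X4) carbon.
Exactly one fragment in the molecule meets all constraints, giving 1 match.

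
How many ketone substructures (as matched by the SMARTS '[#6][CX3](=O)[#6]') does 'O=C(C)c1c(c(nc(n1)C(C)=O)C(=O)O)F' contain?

2

[#6][CX3](=O)[#6] is the SMARTS for a ketone: a carbonyl carbon (no H) flanked by two carbons.
The molecule carries 2 separate instances of an acetyl/ketone group (-C(=O)CH3) meeting every constraint; each maps to a distinct set of atoms, giving 2 matches.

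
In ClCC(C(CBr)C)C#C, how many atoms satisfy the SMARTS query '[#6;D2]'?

3

The query [#6;D2] means: any carbon bonded to exactly two heavy atoms.
Check the 9 heavy atoms by environment: 3× C (D2) → match; 2× C (D3) → no; 1× Cl (D1) → no; 2× C (D1) → no; 1× Br (D1) → no.
That gives 3 matching atoms.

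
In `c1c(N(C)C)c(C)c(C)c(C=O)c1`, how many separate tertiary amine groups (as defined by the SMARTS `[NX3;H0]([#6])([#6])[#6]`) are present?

[NX3;H0]([#6])([#6])[#6] is the SMARTS for a tertiary amine: a trivalent nitrogen with no H, bonded to three carbons.
Exactly one fragment in the molecule meets all constraints, giving 1 match.

1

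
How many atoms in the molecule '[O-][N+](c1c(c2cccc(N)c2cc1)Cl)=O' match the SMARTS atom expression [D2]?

5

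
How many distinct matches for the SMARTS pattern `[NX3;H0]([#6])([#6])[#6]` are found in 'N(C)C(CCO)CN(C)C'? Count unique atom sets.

1

[NX3;H0]([#6])([#6])[#6] is the SMARTS for a tertiary amine: a trivalent nitrogen with no H, bonded to three carbons.
Exactly one fragment in the molecule meets all constraints, giving 1 match.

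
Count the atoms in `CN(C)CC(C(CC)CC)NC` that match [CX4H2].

3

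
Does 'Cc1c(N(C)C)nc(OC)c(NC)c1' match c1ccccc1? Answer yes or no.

No

The pattern c1ccccc1 describes six aromatic carbons in a ring — a benzene ring.
The closest candidate here is a methyl group (-CH3), but no six-membered all-carbon aromatic ring is present. No other fragment satisfies the full query, so there is no match.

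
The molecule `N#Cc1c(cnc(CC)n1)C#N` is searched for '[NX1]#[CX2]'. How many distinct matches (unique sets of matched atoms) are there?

[NX1]#[CX2] is the SMARTS for a nitrile: a nitrogen triple-bonded to a two-connected carbon.
The molecule carries 2 separate instances of a nitrile (-C#N) meeting every constraint; each maps to a distinct set of atoms, giving 2 matches.

2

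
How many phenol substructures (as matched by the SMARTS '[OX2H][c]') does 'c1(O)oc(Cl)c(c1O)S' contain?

2

[OX2H][c] is the SMARTS for a phenol: a hydroxyl oxygen attached to an aromatic carbon.
The molecule carries 2 separate instances of a hydroxyl group (-OH) meeting every constraint; each maps to a distinct set of atoms, giving 2 matches.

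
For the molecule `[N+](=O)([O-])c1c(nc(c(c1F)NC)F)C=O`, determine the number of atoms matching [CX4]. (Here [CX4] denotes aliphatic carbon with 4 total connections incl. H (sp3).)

1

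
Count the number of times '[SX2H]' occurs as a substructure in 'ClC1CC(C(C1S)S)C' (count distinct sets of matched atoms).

[SX2H] is the SMARTS for a thiol: an aliphatic sulfur with two connections, one being H.
The molecule carries 2 separate instances of a thiol (-SH) meeting every constraint; each maps to a distinct set of atoms, giving 2 matches.

2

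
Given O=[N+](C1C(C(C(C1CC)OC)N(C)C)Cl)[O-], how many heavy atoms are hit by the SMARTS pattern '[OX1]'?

The query [OX1] means: aliphatic oxygen with one total connection — typically a carbonyl =O or an oxide.
Check the 16 heavy atoms by environment: 10× C (X4) → no; 1× N (X3) → no; 1× O (X2) → no; 1× Cl (X1) → no; 1× N (charge +1, X3) → no; 1× O (charge -1, X1) → match; 1× O (X1) → match.
Summing the matching environments: 1 + 1 = 2 matching atoms.

2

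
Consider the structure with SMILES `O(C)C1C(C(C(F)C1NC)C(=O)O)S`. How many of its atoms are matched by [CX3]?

1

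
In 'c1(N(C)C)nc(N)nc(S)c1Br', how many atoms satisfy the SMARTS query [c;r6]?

The query [c;r6] means: aromatic carbon that belongs to a six-membered ring.
Check the 12 heavy atoms by environment: 2× n (aromatic, in 6-ring) → no; 4× c (aromatic, in 6-ring) → match; 1× S (acyclic) → no; 2× N (acyclic) → no; 2× C (acyclic) → no; 1× Br (acyclic) → no.
That gives 4 matching atoms.

4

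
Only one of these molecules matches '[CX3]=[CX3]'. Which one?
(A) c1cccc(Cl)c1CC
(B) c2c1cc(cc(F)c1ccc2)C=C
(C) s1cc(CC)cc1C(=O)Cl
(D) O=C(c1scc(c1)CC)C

B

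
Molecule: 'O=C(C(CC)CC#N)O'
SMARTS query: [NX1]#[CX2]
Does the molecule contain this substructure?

Yes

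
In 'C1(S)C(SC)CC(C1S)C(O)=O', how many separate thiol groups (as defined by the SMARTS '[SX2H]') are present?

2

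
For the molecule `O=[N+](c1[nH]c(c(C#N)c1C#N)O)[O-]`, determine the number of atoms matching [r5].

5

The query [r5] means: r5 matches atoms in a five-membered ring.
Check the 13 heavy atoms by environment: 1× n (aromatic, in 5-ring) → match; 4× c (aromatic, in 5-ring) → match; 2× C (acyclic) → no; 2× N (acyclic) → no; 1× N (charge +1, acyclic) → no; 1× O (charge -1, acyclic) → no; 2× O (acyclic) → no.
Summing the matching environments: 1 + 4 = 5 matching atoms.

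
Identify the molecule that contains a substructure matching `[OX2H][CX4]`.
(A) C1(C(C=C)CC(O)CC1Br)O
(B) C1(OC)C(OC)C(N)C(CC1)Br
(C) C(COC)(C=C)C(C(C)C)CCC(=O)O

[OX2H][CX4] describes a hydroxyl oxygen bound to an sp3 (X4) carbon (an aliphatic alcohol).
(A) contains a hydroxyl group (-OH), which satisfies every atom and bond constraint.
(B) has a methoxy ether (-OCH3) but the oxygen has H0 (ether), not H1.
(C) has a carboxylic acid group (-C(=O)OH) but the -OH is on a CX3 carbonyl carbon, not a CX4 carbon.
So the answer is (A).

A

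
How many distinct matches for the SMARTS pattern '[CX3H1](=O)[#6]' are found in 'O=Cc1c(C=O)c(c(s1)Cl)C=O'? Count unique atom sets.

3

[CX3H1](=O)[#6] is the SMARTS for an aldehyde: an sp2 carbon with one H, double-bonded to O and single-bonded to carbon.
The molecule carries 3 separate instances of an aldehyde (-CHO) meeting every constraint; each maps to a distinct set of atoms, giving 3 matches.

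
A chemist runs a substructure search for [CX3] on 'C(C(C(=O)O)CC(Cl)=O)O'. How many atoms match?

2

The query [CX3] means: C with X3: aliphatic carbon with exactly 3 total connections.
Check the 10 heavy atoms by environment: 3× C (X4) → no; 2× C (X3) → match; 2× O (X1) → no; 2× O (X2) → no; 1× Cl (X1) → no.
That gives 2 matching atoms.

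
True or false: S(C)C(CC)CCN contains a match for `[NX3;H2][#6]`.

True

The pattern [NX3;H2][#6] describes a trivalent nitrogen with two H attached to carbon — a primary amine.
The molecule carries a primary amino group (-NH2), whose atoms satisfy every constraint of the query, so the pattern matches.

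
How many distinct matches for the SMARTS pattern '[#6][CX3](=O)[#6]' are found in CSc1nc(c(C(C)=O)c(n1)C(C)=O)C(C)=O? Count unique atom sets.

[#6][CX3](=O)[#6] is the SMARTS for a ketone: a carbonyl carbon (no H) flanked by two carbons.
The molecule carries 3 separate instances of an acetyl/ketone group (-C(=O)CH3) meeting every constraint; each maps to a distinct set of atoms, giving 3 matches.

3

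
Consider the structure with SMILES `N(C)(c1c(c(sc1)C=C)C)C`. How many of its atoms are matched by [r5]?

5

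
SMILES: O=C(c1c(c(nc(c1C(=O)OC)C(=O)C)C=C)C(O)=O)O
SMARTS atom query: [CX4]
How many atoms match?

2

The query [CX4] means: C with X4: aliphatic carbon with exactly 4 total connections (bonds + H).
Check the 21 heavy atoms by environment: 1× n (aromatic, X2) → no; 5× c (aromatic, X3) → no; 6× C (X3) → no; 4× O (X1) → no; 3× O (X2) → no; 2× C (X4) → match.
That gives 2 matching atoms.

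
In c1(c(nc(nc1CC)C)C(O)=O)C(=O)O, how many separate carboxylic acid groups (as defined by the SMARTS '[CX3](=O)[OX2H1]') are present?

2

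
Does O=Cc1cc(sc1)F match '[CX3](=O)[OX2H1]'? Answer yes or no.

No

The pattern [CX3](=O)[OX2H1] describes an sp2 carbon double-bonded to O and single-bonded to an -OH oxygen — a carboxylic acid.
The closest candidate here is an aldehyde (-CHO), but there is no singly-bonded oxygen on the carbonyl carbon. No other fragment satisfies the full query, so there is no match.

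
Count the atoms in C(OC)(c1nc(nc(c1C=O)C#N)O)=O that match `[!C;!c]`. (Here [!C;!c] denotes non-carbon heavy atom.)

The query [!C;!c] means: neither aliphatic nor aromatic carbon — same as [!#6].
Check the 15 heavy atoms by environment: 2× n (aromatic) → match; 4× c (aromatic) → no; 4× C → no; 4× O → match; 1× N → match.
Summing the matching environments: 2 + 4 + 1 = 7 matching atoms.

7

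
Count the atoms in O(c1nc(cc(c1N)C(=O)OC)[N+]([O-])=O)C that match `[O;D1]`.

3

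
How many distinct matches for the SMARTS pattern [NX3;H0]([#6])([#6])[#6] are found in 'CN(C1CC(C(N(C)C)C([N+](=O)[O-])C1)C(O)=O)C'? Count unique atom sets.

2

[NX3;H0]([#6])([#6])[#6] is the SMARTS for a tertiary amine: a trivalent nitrogen with no H, bonded to three carbons.
The molecule carries 2 separate instances of a dimethylamino group (-N(CH3)2) meeting every constraint; each maps to a distinct set of atoms, giving 2 matches.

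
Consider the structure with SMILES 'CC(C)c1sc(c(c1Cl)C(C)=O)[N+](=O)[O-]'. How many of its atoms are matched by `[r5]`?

The query [r5] means: r5 matches atoms in a five-membered ring.
Check the 15 heavy atoms by environment: 1× s (aromatic, in 5-ring) → match; 4× c (aromatic, in 5-ring) → match; 5× C (acyclic) → no; 2× O (acyclic) → no; 1× N (charge +1, acyclic) → no; 1× O (charge -1, acyclic) → no; 1× Cl (acyclic) → no.
Summing the matching environments: 1 + 4 = 5 matching atoms.

5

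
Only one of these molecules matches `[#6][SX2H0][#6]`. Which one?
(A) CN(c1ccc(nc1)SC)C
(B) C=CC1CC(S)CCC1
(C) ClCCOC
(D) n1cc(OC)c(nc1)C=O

A

[#6][SX2H0][#6] describes an aliphatic sulfur bridging two carbons with no H on the sulfur (a thioether).
(A) contains a methylthio ether (-SCH3), which satisfies every atom and bond constraint.
(B) has a thiol (-SH) but the sulfur has H1, not H0 bridging two carbons.
(C) has a methoxy ether (-OCH3) but the bridging atom is O, not S.
(D) has a methoxy ether (-OCH3) but the bridging atom is O, not S.
So the answer is (A).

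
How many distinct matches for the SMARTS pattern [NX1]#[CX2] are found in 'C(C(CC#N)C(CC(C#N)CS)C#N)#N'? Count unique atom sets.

4

[NX1]#[CX2] is the SMARTS for a nitrile: a nitrogen triple-bonded to a two-connected carbon.
The molecule carries 4 separate instances of a nitrile (-C#N) meeting every constraint; each maps to a distinct set of atoms, giving 4 matches.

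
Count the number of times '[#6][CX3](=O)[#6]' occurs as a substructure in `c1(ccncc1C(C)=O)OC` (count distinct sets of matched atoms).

1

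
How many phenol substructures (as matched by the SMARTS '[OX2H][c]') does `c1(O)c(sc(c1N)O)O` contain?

3

[OX2H][c] is the SMARTS for a phenol: a hydroxyl oxygen attached to an aromatic carbon.
The molecule carries 3 separate instances of a hydroxyl group (-OH) meeting every constraint; each maps to a distinct set of atoms, giving 3 matches.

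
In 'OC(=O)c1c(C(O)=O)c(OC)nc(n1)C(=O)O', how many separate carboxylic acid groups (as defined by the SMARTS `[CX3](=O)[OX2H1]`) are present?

[CX3](=O)[OX2H1] is the SMARTS for a carboxylic acid: an sp2 carbon double-bonded to O and single-bonded to an -OH oxygen.
The molecule carries 3 separate instances of a carboxylic acid group (-C(=O)OH) meeting every constraint; each maps to a distinct set of atoms, giving 3 matches.

3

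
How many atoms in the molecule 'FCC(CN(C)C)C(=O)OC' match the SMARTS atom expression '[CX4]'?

6

The query [CX4] means: C with X4: aliphatic carbon with exactly 4 total connections (bonds + H).
Check the 11 heavy atoms by environment: 6× C (X4) → match; 1× F (X1) → no; 1× N (X3) → no; 1× C (X3) → no; 1× O (X1) → no; 1× O (X2) → no.
That gives 6 matching atoms.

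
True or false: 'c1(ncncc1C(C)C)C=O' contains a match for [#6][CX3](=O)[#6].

False

The pattern [#6][CX3](=O)[#6] describes a carbonyl carbon (no H) flanked by two carbons — a ketone.
The closest candidate here is an aldehyde (-CHO), but the carbonyl carbon has H1, so it is not flanked by two carbons. No other fragment satisfies the full query, so there is no match.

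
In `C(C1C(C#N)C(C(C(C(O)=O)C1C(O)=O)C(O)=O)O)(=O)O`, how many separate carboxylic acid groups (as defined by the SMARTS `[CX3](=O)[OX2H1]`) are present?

4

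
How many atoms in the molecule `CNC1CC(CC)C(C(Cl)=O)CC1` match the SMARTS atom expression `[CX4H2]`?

4

The query [CX4H2] means: sp3 carbon (X4) with exactly two hydrogens.
Check the 13 heavy atoms by environment: 3× C (H1, X4) → no; 4× C (H2, X4) → match; 1× C (H0, X3) → no; 1× O (H0, X1) → no; 1× Cl (H0, X1) → no; 2× C (H3, X4) → no; 1× N (H1, X3) → no.
That gives 4 matching atoms.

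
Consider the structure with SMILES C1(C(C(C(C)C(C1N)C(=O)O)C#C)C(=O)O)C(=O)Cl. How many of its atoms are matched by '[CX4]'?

Check the 19 heavy atoms by environment: 7× C (X4) → match; 3× C (X3) → no; 3× O (X1) → no; 2× O (X2) → no; 1× Cl (X1) → no; 2× C (X2) → no; 1× N (X3) → no.
That gives 7 matching atoms.

7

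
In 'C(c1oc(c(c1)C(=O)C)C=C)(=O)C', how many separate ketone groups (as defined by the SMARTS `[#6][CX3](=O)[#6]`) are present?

2

[#6][CX3](=O)[#6] is the SMARTS for a ketone: a carbonyl carbon (no H) flanked by two carbons.
The molecule carries 2 separate instances of an acetyl/ketone group (-C(=O)CH3) meeting every constraint; each maps to a distinct set of atoms, giving 2 matches.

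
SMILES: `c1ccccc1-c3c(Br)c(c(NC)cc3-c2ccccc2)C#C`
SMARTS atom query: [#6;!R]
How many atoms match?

The query [#6;!R] means: carbon not in any ring.
Check the 23 heavy atoms by environment: 18× c (aromatic, in 6-ring) → no; 1× N (acyclic) → no; 3× C (acyclic) → match; 1× Br (acyclic) → no.
That gives 3 matching atoms.

3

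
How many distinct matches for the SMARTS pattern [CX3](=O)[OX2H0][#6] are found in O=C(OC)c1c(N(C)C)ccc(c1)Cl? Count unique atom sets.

1

[CX3](=O)[OX2H0][#6] is the SMARTS for an ester: a carbonyl carbon bonded to an oxygen that is itself bonded to carbon (no H on that O).
Exactly one fragment in the molecule meets all constraints, giving 1 match.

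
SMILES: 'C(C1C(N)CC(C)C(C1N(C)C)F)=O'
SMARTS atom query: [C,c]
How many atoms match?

10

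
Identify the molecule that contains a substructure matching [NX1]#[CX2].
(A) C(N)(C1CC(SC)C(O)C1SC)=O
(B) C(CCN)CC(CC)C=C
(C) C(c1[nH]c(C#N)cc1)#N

C

[NX1]#[CX2] describes a nitrogen triple-bonded to a two-connected carbon (a nitrile).
(A) has a primary amide (-C(=O)NH2) but the nitrogen is NX3, not NX1.
(B) has a primary amino group (-NH2) but the nitrogen is NX3 (three connections), not NX1 triple-bonded.
(C) contains a nitrile (-C#N), which satisfies every atom and bond constraint.
So the answer is (C).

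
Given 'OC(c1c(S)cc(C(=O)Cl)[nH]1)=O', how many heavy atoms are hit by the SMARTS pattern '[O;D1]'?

Check the 12 heavy atoms by environment: 1× n (aromatic, D2) → no; 3× c (aromatic, D3) → no; 1× c (aromatic, D2) → no; 2× C (D3) → no; 3× O (D1) → match; 1× Cl (D1) → no; 1× S (D1) → no.
That gives 3 matching atoms.

3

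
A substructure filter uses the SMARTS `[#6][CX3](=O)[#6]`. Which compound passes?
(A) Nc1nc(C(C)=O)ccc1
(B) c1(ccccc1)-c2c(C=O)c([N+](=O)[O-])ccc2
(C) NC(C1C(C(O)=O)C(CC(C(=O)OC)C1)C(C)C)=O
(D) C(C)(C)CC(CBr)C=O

A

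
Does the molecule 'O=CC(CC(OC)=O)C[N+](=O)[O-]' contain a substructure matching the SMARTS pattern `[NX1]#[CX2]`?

No

The pattern [NX1]#[CX2] describes a nitrogen triple-bonded to a two-connected carbon — a nitrile.
The closest candidate here is a nitro group (-[N+](=O)[O-]), but there is no C#N triple bond. No other fragment satisfies the full query, so there is no match.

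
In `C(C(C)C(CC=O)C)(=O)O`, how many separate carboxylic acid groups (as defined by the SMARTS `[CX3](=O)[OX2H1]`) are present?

1

[CX3](=O)[OX2H1] is the SMARTS for a carboxylic acid: an sp2 carbon double-bonded to O and single-bonded to an -OH oxygen.
Exactly one fragment in the molecule meets all constraints, giving 1 match.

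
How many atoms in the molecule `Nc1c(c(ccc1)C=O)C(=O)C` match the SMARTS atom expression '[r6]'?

6

The query [r6] means: r6 matches atoms in a six-membered ring.
Check the 12 heavy atoms by environment: 6× c (aromatic, in 6-ring) → match; 3× C (acyclic) → no; 2× O (acyclic) → no; 1× N (acyclic) → no.
That gives 6 matching atoms.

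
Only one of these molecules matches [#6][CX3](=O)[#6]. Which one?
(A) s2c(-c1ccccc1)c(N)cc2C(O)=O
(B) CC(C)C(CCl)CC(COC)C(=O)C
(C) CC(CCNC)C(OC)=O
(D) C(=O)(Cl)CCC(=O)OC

[#6][CX3](=O)[#6] describes a carbonyl carbon (no H) flanked by two carbons (a ketone).
(A) has a carboxylic acid group (-C(=O)OH) but one neighbour of the carbonyl carbon is O, not C.
(B) contains an acetyl/ketone group (-C(=O)CH3), which satisfies every atom and bond constraint.
(C) has a methyl-ester group (-C(=O)OCH3) but one neighbour of the carbonyl carbon is O, not C.
(D) has a methyl-ester group (-C(=O)OCH3) but one neighbour of the carbonyl carbon is O, not C.
So the answer is (B).

B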